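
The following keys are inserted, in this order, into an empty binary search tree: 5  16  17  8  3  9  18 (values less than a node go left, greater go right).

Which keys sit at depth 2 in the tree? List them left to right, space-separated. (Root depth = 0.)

5: root
16: right child of 5 (depth 1)
17: right child of 16 (depth 2)
8: left child of 16 (depth 2)
3: left child of 5 (depth 1)
9: right child of 8 (depth 3)
18: right child of 17 (depth 3)

8 17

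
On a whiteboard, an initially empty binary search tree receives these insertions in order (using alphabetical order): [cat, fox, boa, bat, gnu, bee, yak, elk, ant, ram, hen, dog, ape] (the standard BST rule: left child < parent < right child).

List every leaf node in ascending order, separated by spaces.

ape bee dog hen

cat: root
fox: right child of cat (depth 1)
boa: left child of cat (depth 1)
bat: left child of boa (depth 2)
gnu: right child of fox (depth 2)
bee: right child of bat (depth 3)
yak: right child of gnu (depth 3)
elk: left child of fox (depth 2)
ant: left child of bat (depth 3)
ram: left child of yak (depth 4)
hen: left child of ram (depth 5)
dog: left child of elk (depth 3)
ape: right child of ant (depth 4)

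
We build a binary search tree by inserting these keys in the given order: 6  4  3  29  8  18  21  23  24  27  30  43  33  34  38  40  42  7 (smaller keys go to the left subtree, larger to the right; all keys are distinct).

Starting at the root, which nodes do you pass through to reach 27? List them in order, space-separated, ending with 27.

6 29 8 18 21 23 24 27

6: root
4: left child of 6 (depth 1)
3: left child of 4 (depth 2)
29: right child of 6 (depth 1)
8: left child of 29 (depth 2)
18: right child of 8 (depth 3)
21: right child of 18 (depth 4)
23: right child of 21 (depth 5)
24: right child of 23 (depth 6)
27: right child of 24 (depth 7)
30: right child of 29 (depth 2)
43: right child of 30 (depth 3)
33: left child of 43 (depth 4)
34: right child of 33 (depth 5)
38: right child of 34 (depth 6)
40: right child of 38 (depth 7)
42: right child of 40 (depth 8)
7: left child of 8 (depth 3)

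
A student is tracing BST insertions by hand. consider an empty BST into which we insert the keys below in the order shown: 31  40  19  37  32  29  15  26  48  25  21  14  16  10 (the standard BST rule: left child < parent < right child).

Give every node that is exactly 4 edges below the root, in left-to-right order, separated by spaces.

10 25

Resulting structure (node: left, right):
  31: L=19, R=40
  40: L=37, R=48
  19: L=15, R=29
  37: L=32, R=–
  32: L=–, R=–
  29: L=26, R=–
  15: L=14, R=16
  26: L=25, R=–
  48: L=–, R=–
  25: L=21, R=–
  21: L=–, R=–
  14: L=10, R=–
  16: L=–, R=–
  10: L=–, R=–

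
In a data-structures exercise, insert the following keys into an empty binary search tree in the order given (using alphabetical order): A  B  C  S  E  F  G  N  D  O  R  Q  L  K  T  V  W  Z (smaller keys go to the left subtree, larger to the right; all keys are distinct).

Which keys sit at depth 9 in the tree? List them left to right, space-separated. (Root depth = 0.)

A: root
B: right child of A (depth 1)
C: right child of B (depth 2)
S: right child of C (depth 3)
E: left child of S (depth 4)
F: right child of E (depth 5)
G: right child of F (depth 6)
N: right child of G (depth 7)
D: left child of E (depth 5)
O: right child of N (depth 8)
R: right child of O (depth 9)
Q: left child of R (depth 10)
L: left child of N (depth 8)
K: left child of L (depth 9)
T: right child of S (depth 4)
V: right child of T (depth 5)
W: right child of V (depth 6)
Z: right child of W (depth 7)

K R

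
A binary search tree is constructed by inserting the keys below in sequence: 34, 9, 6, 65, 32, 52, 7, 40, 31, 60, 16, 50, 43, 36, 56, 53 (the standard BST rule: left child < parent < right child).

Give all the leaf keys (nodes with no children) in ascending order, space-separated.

Insert 34: tree is empty, so 34 becomes the root.
Insert 9: 9 < 34 → go left. Place as left child of 34.
Insert 6: 6 < 34 → go left; 6 < 9 → go left. Place as left child of 9.
Insert 65: 65 > 34 → go right. Place as right child of 34.
Insert 32: 32 < 34 → go left; 32 > 9 → go right. Place as right child of 9.
Insert 52: 52 > 34 → go right; 52 < 65 → go left. Place as left child of 65.
Insert 7: 7 < 34 → go left; 7 < 9 → go left; 7 > 6 → go right. Place as right child of 6.
Insert 40: 40 > 34 → go right; 40 < 65 → go left; 40 < 52 → go left. Place as left child of 52.
Insert 31: 31 < 34 → go left; 31 > 9 → go right; 31 < 32 → go left. Place as left child of 32.
Insert 60: 60 > 34 → go right; 60 < 65 → go left; 60 > 52 → go right. Place as right child of 52.
Insert 16: 16 < 34 → go left; 16 > 9 → go right; 16 < 32 → go left; 16 < 31 → go left. Place as left child of 31.
Insert 50: 50 > 34 → go right; 50 < 65 → go left; 50 < 52 → go left; 50 > 40 → go right. Place as right child of 40.
Insert 43: 43 > 34 → go right; 43 < 65 → go left; 43 < 52 → go left; 43 > 40 → go right; 43 < 50 → go left. Place as left child of 50.
Insert 36: 36 > 34 → go right; 36 < 65 → go left; 36 < 52 → go left; 36 < 40 → go left. Place as left child of 40.
Insert 56: 56 > 34 → go right; 56 < 65 → go left; 56 > 52 → go right; 56 < 60 → go left. Place as left child of 60.
Insert 53: 53 > 34 → go right; 53 < 65 → go left; 53 > 52 → go right; 53 < 60 → go left; 53 < 56 → go left. Place as left child of 56.

7 16 36 43 53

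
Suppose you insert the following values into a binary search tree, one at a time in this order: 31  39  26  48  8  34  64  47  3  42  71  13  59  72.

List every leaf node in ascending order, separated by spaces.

3 13 34 42 59 72

Insert 31: tree is empty, so 31 becomes the root.
Insert 39: 39 > 31 → go right. Place as right child of 31.
Insert 26: 26 < 31 → go left. Place as left child of 31.
Insert 48: 48 > 31 → go right; 48 > 39 → go right. Place as right child of 39.
Insert 8: 8 < 31 → go left; 8 < 26 → go left. Place as left child of 26.
Insert 34: 34 > 31 → go right; 34 < 39 → go left. Place as left child of 39.
Insert 64: 64 > 31 → go right; 64 > 39 → go right; 64 > 48 → go right. Place as right child of 48.
Insert 47: 47 > 31 → go right; 47 > 39 → go right; 47 < 48 → go left. Place as left child of 48.
Insert 3: 3 < 31 → go left; 3 < 26 → go left; 3 < 8 → go left. Place as left child of 8.
Insert 42: 42 > 31 → go right; 42 > 39 → go right; 42 < 48 → go left; 42 < 47 → go left. Place as left child of 47.
Insert 71: 71 > 31 → go right; 71 > 39 → go right; 71 > 48 → go right; 71 > 64 → go right. Place as right child of 64.
Insert 13: 13 < 31 → go left; 13 < 26 → go left; 13 > 8 → go right. Place as right child of 8.
Insert 59: 59 > 31 → go right; 59 > 39 → go right; 59 > 48 → go right; 59 < 64 → go left. Place as left child of 64.
Insert 72: 72 > 31 → go right; 72 > 39 → go right; 72 > 48 → go right; 72 > 64 → go right; 72 > 71 → go right. Place as right child of 71.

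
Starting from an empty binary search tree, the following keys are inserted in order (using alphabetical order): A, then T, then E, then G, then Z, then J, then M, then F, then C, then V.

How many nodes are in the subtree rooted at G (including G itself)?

A: root
T: right child of A (depth 1)
E: left child of T (depth 2)
G: right child of E (depth 3)
Z: right child of T (depth 2)
J: right child of G (depth 4)
M: right child of J (depth 5)
F: left child of G (depth 4)
C: left child of E (depth 3)
V: left child of Z (depth 3)

Subtree rooted at G contains: G, F, J, M — 4 nodes.

4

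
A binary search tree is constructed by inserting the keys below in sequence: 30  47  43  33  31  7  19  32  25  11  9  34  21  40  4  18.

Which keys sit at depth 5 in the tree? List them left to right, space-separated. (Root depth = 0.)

32 40

Insert 30: tree is empty, so 30 becomes the root.
Insert 47: 47 > 30 → go right. Place as right child of 30.
Insert 43: 43 > 30 → go right; 43 < 47 → go left. Place as left child of 47.
Insert 33: 33 > 30 → go right; 33 < 47 → go left; 33 < 43 → go left. Place as left child of 43.
Insert 31: 31 > 30 → go right; 31 < 47 → go left; 31 < 43 → go left; 31 < 33 → go left. Place as left child of 33.
Insert 7: 7 < 30 → go left. Place as left child of 30.
Insert 19: 19 < 30 → go left; 19 > 7 → go right. Place as right child of 7.
Insert 32: 32 > 30 → go right; 32 < 47 → go left; 32 < 43 → go left; 32 < 33 → go left; 32 > 31 → go right. Place as right child of 31.
Insert 25: 25 < 30 → go left; 25 > 7 → go right; 25 > 19 → go right. Place as right child of 19.
Insert 11: 11 < 30 → go left; 11 > 7 → go right; 11 < 19 → go left. Place as left child of 19.
Insert 9: 9 < 30 → go left; 9 > 7 → go right; 9 < 19 → go left; 9 < 11 → go left. Place as left child of 11.
Insert 34: 34 > 30 → go right; 34 < 47 → go left; 34 < 43 → go left; 34 > 33 → go right. Place as right child of 33.
Insert 21: 21 < 30 → go left; 21 > 7 → go right; 21 > 19 → go right; 21 < 25 → go left. Place as left child of 25.
Insert 40: 40 > 30 → go right; 40 < 47 → go left; 40 < 43 → go left; 40 > 33 → go right; 40 > 34 → go right. Place as right child of 34.
Insert 4: 4 < 30 → go left; 4 < 7 → go left. Place as left child of 7.
Insert 18: 18 < 30 → go left; 18 > 7 → go right; 18 < 19 → go left; 18 > 11 → go right. Place as right child of 11.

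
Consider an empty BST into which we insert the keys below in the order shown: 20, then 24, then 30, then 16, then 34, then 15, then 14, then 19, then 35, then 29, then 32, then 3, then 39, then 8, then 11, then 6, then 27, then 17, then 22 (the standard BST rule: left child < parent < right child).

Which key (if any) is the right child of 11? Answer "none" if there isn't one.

none

20: root
24: right child of 20 (depth 1)
30: right child of 24 (depth 2)
16: left child of 20 (depth 1)
34: right child of 30 (depth 3)
15: left child of 16 (depth 2)
14: left child of 15 (depth 3)
19: right child of 16 (depth 2)
35: right child of 34 (depth 4)
29: left child of 30 (depth 3)
32: left child of 34 (depth 4)
3: left child of 14 (depth 4)
39: right child of 35 (depth 5)
8: right child of 3 (depth 5)
11: right child of 8 (depth 6)
6: left child of 8 (depth 6)
27: left child of 29 (depth 4)
17: left child of 19 (depth 3)
22: left child of 24 (depth 2)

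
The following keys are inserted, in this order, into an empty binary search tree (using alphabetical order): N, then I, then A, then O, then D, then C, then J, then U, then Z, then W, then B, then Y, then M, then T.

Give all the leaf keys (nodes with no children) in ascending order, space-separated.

Insert N: tree is empty, so N becomes the root.
Insert I: I < N → go left. Place as left child of N.
Insert A: A < N → go left; A < I → go left. Place as left child of I.
Insert O: O > N → go right. Place as right child of N.
Insert D: D < N → go left; D < I → go left; D > A → go right. Place as right child of A.
Insert C: C < N → go left; C < I → go left; C > A → go right; C < D → go left. Place as left child of D.
Insert J: J < N → go left; J > I → go right. Place as right child of I.
Insert U: U > N → go right; U > O → go right. Place as right child of O.
Insert Z: Z > N → go right; Z > O → go right; Z > U → go right. Place as right child of U.
Insert W: W > N → go right; W > O → go right; W > U → go right; W < Z → go left. Place as left child of Z.
Insert B: B < N → go left; B < I → go left; B > A → go right; B < D → go left; B < C → go left. Place as left child of C.
Insert Y: Y > N → go right; Y > O → go right; Y > U → go right; Y < Z → go left; Y > W → go right. Place as right child of W.
Insert M: M < N → go left; M > I → go right; M > J → go right. Place as right child of J.
Insert T: T > N → go right; T > O → go right; T < U → go left. Place as left child of U.

B M T Y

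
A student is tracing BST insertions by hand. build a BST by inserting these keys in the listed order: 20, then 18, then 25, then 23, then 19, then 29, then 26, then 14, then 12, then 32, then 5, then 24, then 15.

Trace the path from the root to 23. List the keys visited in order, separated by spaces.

Insert 20: tree is empty, so 20 becomes the root.
Insert 18: 18 < 20 → go left. Place as left child of 20.
Insert 25: 25 > 20 → go right. Place as right child of 20.
Insert 23: 23 > 20 → go right; 23 < 25 → go left. Place as left child of 25.
Insert 19: 19 < 20 → go left; 19 > 18 → go right. Place as right child of 18.
Insert 29: 29 > 20 → go right; 29 > 25 → go right. Place as right child of 25.
Insert 26: 26 > 20 → go right; 26 > 25 → go right; 26 < 29 → go left. Place as left child of 29.
Insert 14: 14 < 20 → go left; 14 < 18 → go left. Place as left child of 18.
Insert 12: 12 < 20 → go left; 12 < 18 → go left; 12 < 14 → go left. Place as left child of 14.
Insert 32: 32 > 20 → go right; 32 > 25 → go right; 32 > 29 → go right. Place as right child of 29.
Insert 5: 5 < 20 → go left; 5 < 18 → go left; 5 < 14 → go left; 5 < 12 → go left. Place as left child of 12.
Insert 24: 24 > 20 → go right; 24 < 25 → go left; 24 > 23 → go right. Place as right child of 23.
Insert 15: 15 < 20 → go left; 15 < 18 → go left; 15 > 14 → go right. Place as right child of 14.

20 25 23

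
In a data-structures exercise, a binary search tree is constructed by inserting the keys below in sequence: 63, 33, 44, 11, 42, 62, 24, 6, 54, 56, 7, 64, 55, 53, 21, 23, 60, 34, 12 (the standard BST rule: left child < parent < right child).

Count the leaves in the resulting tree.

Insert 63: tree is empty, so 63 becomes the root.
Insert 33: 33 < 63 → go left. Place as left child of 63.
Insert 44: 44 < 63 → go left; 44 > 33 → go right. Place as right child of 33.
Insert 11: 11 < 63 → go left; 11 < 33 → go left. Place as left child of 33.
Insert 42: 42 < 63 → go left; 42 > 33 → go right; 42 < 44 → go left. Place as left child of 44.
Insert 62: 62 < 63 → go left; 62 > 33 → go right; 62 > 44 → go right. Place as right child of 44.
Insert 24: 24 < 63 → go left; 24 < 33 → go left; 24 > 11 → go right. Place as right child of 11.
Insert 6: 6 < 63 → go left; 6 < 33 → go left; 6 < 11 → go left. Place as left child of 11.
Insert 54: 54 < 63 → go left; 54 > 33 → go right; 54 > 44 → go right; 54 < 62 → go left. Place as left child of 62.
Insert 56: 56 < 63 → go left; 56 > 33 → go right; 56 > 44 → go right; 56 < 62 → go left; 56 > 54 → go right. Place as right child of 54.
Insert 7: 7 < 63 → go left; 7 < 33 → go left; 7 < 11 → go left; 7 > 6 → go right. Place as right child of 6.
Insert 64: 64 > 63 → go right. Place as right child of 63.
Insert 55: 55 < 63 → go left; 55 > 33 → go right; 55 > 44 → go right; 55 < 62 → go left; 55 > 54 → go right; 55 < 56 → go left. Place as left child of 56.
Insert 53: 53 < 63 → go left; 53 > 33 → go right; 53 > 44 → go right; 53 < 62 → go left; 53 < 54 → go left. Place as left child of 54.
Insert 21: 21 < 63 → go left; 21 < 33 → go left; 21 > 11 → go right; 21 < 24 → go left. Place as left child of 24.
Insert 23: 23 < 63 → go left; 23 < 33 → go left; 23 > 11 → go right; 23 < 24 → go left; 23 > 21 → go right. Place as right child of 21.
Insert 60: 60 < 63 → go left; 60 > 33 → go right; 60 > 44 → go right; 60 < 62 → go left; 60 > 54 → go right; 60 > 56 → go right. Place as right child of 56.
Insert 34: 34 < 63 → go left; 34 > 33 → go right; 34 < 44 → go left; 34 < 42 → go left. Place as left child of 42.
Insert 12: 12 < 63 → go left; 12 < 33 → go left; 12 > 11 → go right; 12 < 24 → go left; 12 < 21 → go left. Place as left child of 21.

Leaves: 7, 12, 23, 34, 53, 55, 60, 64 — 8 in total.

8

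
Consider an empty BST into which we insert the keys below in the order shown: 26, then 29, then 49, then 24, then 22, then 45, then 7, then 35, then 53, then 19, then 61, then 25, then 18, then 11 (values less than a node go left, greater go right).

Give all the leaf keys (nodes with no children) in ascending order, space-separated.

11 25 35 61

Insert 26: tree is empty, so 26 becomes the root.
Insert 29: 29 > 26 → go right. Place as right child of 26.
Insert 49: 49 > 26 → go right; 49 > 29 → go right. Place as right child of 29.
Insert 24: 24 < 26 → go left. Place as left child of 26.
Insert 22: 22 < 26 → go left; 22 < 24 → go left. Place as left child of 24.
Insert 45: 45 > 26 → go right; 45 > 29 → go right; 45 < 49 → go left. Place as left child of 49.
Insert 7: 7 < 26 → go left; 7 < 24 → go left; 7 < 22 → go left. Place as left child of 22.
Insert 35: 35 > 26 → go right; 35 > 29 → go right; 35 < 49 → go left; 35 < 45 → go left. Place as left child of 45.
Insert 53: 53 > 26 → go right; 53 > 29 → go right; 53 > 49 → go right. Place as right child of 49.
Insert 19: 19 < 26 → go left; 19 < 24 → go left; 19 < 22 → go left; 19 > 7 → go right. Place as right child of 7.
Insert 61: 61 > 26 → go right; 61 > 29 → go right; 61 > 49 → go right; 61 > 53 → go right. Place as right child of 53.
Insert 25: 25 < 26 → go left; 25 > 24 → go right. Place as right child of 24.
Insert 18: 18 < 26 → go left; 18 < 24 → go left; 18 < 22 → go left; 18 > 7 → go right; 18 < 19 → go left. Place as left child of 19.
Insert 11: 11 < 26 → go left; 11 < 24 → go left; 11 < 22 → go left; 11 > 7 → go right; 11 < 19 → go left; 11 < 18 → go left. Place as left child of 18.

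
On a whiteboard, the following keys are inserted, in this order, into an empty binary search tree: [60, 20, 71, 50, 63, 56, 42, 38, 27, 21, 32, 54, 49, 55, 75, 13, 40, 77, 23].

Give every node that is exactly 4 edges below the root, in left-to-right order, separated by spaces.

Insert 60: tree is empty, so 60 becomes the root.
Insert 20: 20 < 60 → go left. Place as left child of 60.
Insert 71: 71 > 60 → go right. Place as right child of 60.
Insert 50: 50 < 60 → go left; 50 > 20 → go right. Place as right child of 20.
Insert 63: 63 > 60 → go right; 63 < 71 → go left. Place as left child of 71.
Insert 56: 56 < 60 → go left; 56 > 20 → go right; 56 > 50 → go right. Place as right child of 50.
Insert 42: 42 < 60 → go left; 42 > 20 → go right; 42 < 50 → go left. Place as left child of 50.
Insert 38: 38 < 60 → go left; 38 > 20 → go right; 38 < 50 → go left; 38 < 42 → go left. Place as left child of 42.
Insert 27: 27 < 60 → go left; 27 > 20 → go right; 27 < 50 → go left; 27 < 42 → go left; 27 < 38 → go left. Place as left child of 38.
Insert 21: 21 < 60 → go left; 21 > 20 → go right; 21 < 50 → go left; 21 < 42 → go left; 21 < 38 → go left; 21 < 27 → go left. Place as left child of 27.
Insert 32: 32 < 60 → go left; 32 > 20 → go right; 32 < 50 → go left; 32 < 42 → go left; 32 < 38 → go left; 32 > 27 → go right. Place as right child of 27.
Insert 54: 54 < 60 → go left; 54 > 20 → go right; 54 > 50 → go right; 54 < 56 → go left. Place as left child of 56.
Insert 49: 49 < 60 → go left; 49 > 20 → go right; 49 < 50 → go left; 49 > 42 → go right. Place as right child of 42.
Insert 55: 55 < 60 → go left; 55 > 20 → go right; 55 > 50 → go right; 55 < 56 → go left; 55 > 54 → go right. Place as right child of 54.
Insert 75: 75 > 60 → go right; 75 > 71 → go right. Place as right child of 71.
Insert 13: 13 < 60 → go left; 13 < 20 → go left. Place as left child of 20.
Insert 40: 40 < 60 → go left; 40 > 20 → go right; 40 < 50 → go left; 40 < 42 → go left; 40 > 38 → go right. Place as right child of 38.
Insert 77: 77 > 60 → go right; 77 > 71 → go right; 77 > 75 → go right. Place as right child of 75.
Insert 23: 23 < 60 → go left; 23 > 20 → go right; 23 < 50 → go left; 23 < 42 → go left; 23 < 38 → go left; 23 < 27 → go left; 23 > 21 → go right. Place as right child of 21.

38 49 54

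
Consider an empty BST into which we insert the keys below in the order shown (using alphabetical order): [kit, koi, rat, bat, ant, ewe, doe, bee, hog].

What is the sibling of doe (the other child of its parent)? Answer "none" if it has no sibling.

hog

kit: root
koi: right child of kit (depth 1)
rat: right child of koi (depth 2)
bat: left child of kit (depth 1)
ant: left child of bat (depth 2)
ewe: right child of bat (depth 2)
doe: left child of ewe (depth 3)
bee: left child of doe (depth 4)
hog: right child of ewe (depth 3)

doe's parent is ewe; the other child of ewe is hog.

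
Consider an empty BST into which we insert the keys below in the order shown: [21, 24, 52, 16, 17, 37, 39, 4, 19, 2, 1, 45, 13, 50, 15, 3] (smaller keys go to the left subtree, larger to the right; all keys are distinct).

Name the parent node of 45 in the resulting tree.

Insert 21: tree is empty, so 21 becomes the root.
Insert 24: 24 > 21 → go right. Place as right child of 21.
Insert 52: 52 > 21 → go right; 52 > 24 → go right. Place as right child of 24.
Insert 16: 16 < 21 → go left. Place as left child of 21.
Insert 17: 17 < 21 → go left; 17 > 16 → go right. Place as right child of 16.
Insert 37: 37 > 21 → go right; 37 > 24 → go right; 37 < 52 → go left. Place as left child of 52.
Insert 39: 39 > 21 → go right; 39 > 24 → go right; 39 < 52 → go left; 39 > 37 → go right. Place as right child of 37.
Insert 4: 4 < 21 → go left; 4 < 16 → go left. Place as left child of 16.
Insert 19: 19 < 21 → go left; 19 > 16 → go right; 19 > 17 → go right. Place as right child of 17.
Insert 2: 2 < 21 → go left; 2 < 16 → go left; 2 < 4 → go left. Place as left child of 4.
Insert 1: 1 < 21 → go left; 1 < 16 → go left; 1 < 4 → go left; 1 < 2 → go left. Place as left child of 2.
Insert 45: 45 > 21 → go right; 45 > 24 → go right; 45 < 52 → go left; 45 > 37 → go right; 45 > 39 → go right. Place as right child of 39.
Insert 13: 13 < 21 → go left; 13 < 16 → go left; 13 > 4 → go right. Place as right child of 4.
Insert 50: 50 > 21 → go right; 50 > 24 → go right; 50 < 52 → go left; 50 > 37 → go right; 50 > 39 → go right; 50 > 45 → go right. Place as right child of 45.
Insert 15: 15 < 21 → go left; 15 < 16 → go left; 15 > 4 → go right; 15 > 13 → go right. Place as right child of 13.
Insert 3: 3 < 21 → go left; 3 < 16 → go left; 3 < 4 → go left; 3 > 2 → go right. Place as right child of 2.

39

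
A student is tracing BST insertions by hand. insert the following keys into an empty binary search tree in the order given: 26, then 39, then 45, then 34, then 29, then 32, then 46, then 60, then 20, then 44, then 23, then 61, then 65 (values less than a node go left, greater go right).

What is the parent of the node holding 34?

Insert 26: tree is empty, so 26 becomes the root.
Insert 39: 39 > 26 → go right. Place as right child of 26.
Insert 45: 45 > 26 → go right; 45 > 39 → go right. Place as right child of 39.
Insert 34: 34 > 26 → go right; 34 < 39 → go left. Place as left child of 39.
Insert 29: 29 > 26 → go right; 29 < 39 → go left; 29 < 34 → go left. Place as left child of 34.
Insert 32: 32 > 26 → go right; 32 < 39 → go left; 32 < 34 → go left; 32 > 29 → go right. Place as right child of 29.
Insert 46: 46 > 26 → go right; 46 > 39 → go right; 46 > 45 → go right. Place as right child of 45.
Insert 60: 60 > 26 → go right; 60 > 39 → go right; 60 > 45 → go right; 60 > 46 → go right. Place as right child of 46.
Insert 20: 20 < 26 → go left. Place as left child of 26.
Insert 44: 44 > 26 → go right; 44 > 39 → go right; 44 < 45 → go left. Place as left child of 45.
Insert 23: 23 < 26 → go left; 23 > 20 → go right. Place as right child of 20.
Insert 61: 61 > 26 → go right; 61 > 39 → go right; 61 > 45 → go right; 61 > 46 → go right; 61 > 60 → go right. Place as right child of 60.
Insert 65: 65 > 26 → go right; 65 > 39 → go right; 65 > 45 → go right; 65 > 46 → go right; 65 > 60 → go right; 65 > 61 → go right. Place as right child of 61.

39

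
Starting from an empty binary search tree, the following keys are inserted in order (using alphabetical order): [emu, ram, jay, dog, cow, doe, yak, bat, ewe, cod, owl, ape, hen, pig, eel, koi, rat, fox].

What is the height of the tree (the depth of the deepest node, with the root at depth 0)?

5

emu: root
ram: right child of emu (depth 1)
jay: left child of ram (depth 2)
dog: left child of emu (depth 1)
cow: left child of dog (depth 2)
doe: right child of cow (depth 3)
yak: right child of ram (depth 2)
bat: left child of cow (depth 3)
ewe: left child of jay (depth 3)
cod: right child of bat (depth 4)
owl: right child of jay (depth 3)
ape: left child of bat (depth 4)
hen: right child of ewe (depth 4)
pig: right child of owl (depth 4)
eel: right child of dog (depth 2)
koi: left child of owl (depth 4)
rat: left child of yak (depth 3)
fox: left child of hen (depth 5)

The deepest node is fox at depth 5.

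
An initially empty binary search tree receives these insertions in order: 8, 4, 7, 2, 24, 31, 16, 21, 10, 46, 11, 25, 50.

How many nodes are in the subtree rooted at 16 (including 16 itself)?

4

Insert 8: tree is empty, so 8 becomes the root.
Insert 4: 4 < 8 → go left. Place as left child of 8.
Insert 7: 7 < 8 → go left; 7 > 4 → go right. Place as right child of 4.
Insert 2: 2 < 8 → go left; 2 < 4 → go left. Place as left child of 4.
Insert 24: 24 > 8 → go right. Place as right child of 8.
Insert 31: 31 > 8 → go right; 31 > 24 → go right. Place as right child of 24.
Insert 16: 16 > 8 → go right; 16 < 24 → go left. Place as left child of 24.
Insert 21: 21 > 8 → go right; 21 < 24 → go left; 21 > 16 → go right. Place as right child of 16.
Insert 10: 10 > 8 → go right; 10 < 24 → go left; 10 < 16 → go left. Place as left child of 16.
Insert 46: 46 > 8 → go right; 46 > 24 → go right; 46 > 31 → go right. Place as right child of 31.
Insert 11: 11 > 8 → go right; 11 < 24 → go left; 11 < 16 → go left; 11 > 10 → go right. Place as right child of 10.
Insert 25: 25 > 8 → go right; 25 > 24 → go right; 25 < 31 → go left. Place as left child of 31.
Insert 50: 50 > 8 → go right; 50 > 24 → go right; 50 > 31 → go right; 50 > 46 → go right. Place as right child of 46.

Subtree rooted at 16 contains: 16, 10, 11, 21 — 4 nodes.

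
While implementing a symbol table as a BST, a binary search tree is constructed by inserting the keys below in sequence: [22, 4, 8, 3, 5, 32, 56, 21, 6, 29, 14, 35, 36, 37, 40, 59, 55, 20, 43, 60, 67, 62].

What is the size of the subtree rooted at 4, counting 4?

8

22: root
4: left child of 22 (depth 1)
8: right child of 4 (depth 2)
3: left child of 4 (depth 2)
5: left child of 8 (depth 3)
32: right child of 22 (depth 1)
56: right child of 32 (depth 2)
21: right child of 8 (depth 3)
6: right child of 5 (depth 4)
29: left child of 32 (depth 2)
14: left child of 21 (depth 4)
35: left child of 56 (depth 3)
36: right child of 35 (depth 4)
37: right child of 36 (depth 5)
40: right child of 37 (depth 6)
59: right child of 56 (depth 3)
55: right child of 40 (depth 7)
20: right child of 14 (depth 5)
43: left child of 55 (depth 8)
60: right child of 59 (depth 4)
67: right child of 60 (depth 5)
62: left child of 67 (depth 6)

Subtree rooted at 4 contains: 4, 3, 8, 5, 6, 21, 14, 20 — 8 nodes.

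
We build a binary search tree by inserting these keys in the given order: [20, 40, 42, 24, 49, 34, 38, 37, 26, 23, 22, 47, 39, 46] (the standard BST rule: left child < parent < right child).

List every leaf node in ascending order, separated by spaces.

22 26 37 39 46

Insert 20: tree is empty, so 20 becomes the root.
Insert 40: 40 > 20 → go right. Place as right child of 20.
Insert 42: 42 > 20 → go right; 42 > 40 → go right. Place as right child of 40.
Insert 24: 24 > 20 → go right; 24 < 40 → go left. Place as left child of 40.
Insert 49: 49 > 20 → go right; 49 > 40 → go right; 49 > 42 → go right. Place as right child of 42.
Insert 34: 34 > 20 → go right; 34 < 40 → go left; 34 > 24 → go right. Place as right child of 24.
Insert 38: 38 > 20 → go right; 38 < 40 → go left; 38 > 24 → go right; 38 > 34 → go right. Place as right child of 34.
Insert 37: 37 > 20 → go right; 37 < 40 → go left; 37 > 24 → go right; 37 > 34 → go right; 37 < 38 → go left. Place as left child of 38.
Insert 26: 26 > 20 → go right; 26 < 40 → go left; 26 > 24 → go right; 26 < 34 → go left. Place as left child of 34.
Insert 23: 23 > 20 → go right; 23 < 40 → go left; 23 < 24 → go left. Place as left child of 24.
Insert 22: 22 > 20 → go right; 22 < 40 → go left; 22 < 24 → go left; 22 < 23 → go left. Place as left child of 23.
Insert 47: 47 > 20 → go right; 47 > 40 → go right; 47 > 42 → go right; 47 < 49 → go left. Place as left child of 49.
Insert 39: 39 > 20 → go right; 39 < 40 → go left; 39 > 24 → go right; 39 > 34 → go right; 39 > 38 → go right. Place as right child of 38.
Insert 46: 46 > 20 → go right; 46 > 40 → go right; 46 > 42 → go right; 46 < 49 → go left; 46 < 47 → go left. Place as left child of 47.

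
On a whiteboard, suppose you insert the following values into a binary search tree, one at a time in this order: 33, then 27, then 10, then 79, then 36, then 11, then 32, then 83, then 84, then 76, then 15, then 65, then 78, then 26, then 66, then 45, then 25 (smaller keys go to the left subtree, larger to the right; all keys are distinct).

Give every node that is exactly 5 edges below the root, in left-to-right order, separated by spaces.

26 45 66

33: root
27: left child of 33 (depth 1)
10: left child of 27 (depth 2)
79: right child of 33 (depth 1)
36: left child of 79 (depth 2)
11: right child of 10 (depth 3)
32: right child of 27 (depth 2)
83: right child of 79 (depth 2)
84: right child of 83 (depth 3)
76: right child of 36 (depth 3)
15: right child of 11 (depth 4)
65: left child of 76 (depth 4)
78: right child of 76 (depth 4)
26: right child of 15 (depth 5)
66: right child of 65 (depth 5)
45: left child of 65 (depth 5)
25: left child of 26 (depth 6)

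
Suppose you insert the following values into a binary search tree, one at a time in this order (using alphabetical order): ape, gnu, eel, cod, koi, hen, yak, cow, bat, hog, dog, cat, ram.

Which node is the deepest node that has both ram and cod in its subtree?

ape: root
gnu: right child of ape (depth 1)
eel: left child of gnu (depth 2)
cod: left child of eel (depth 3)
koi: right child of gnu (depth 2)
hen: left child of koi (depth 3)
yak: right child of koi (depth 3)
cow: right child of cod (depth 4)
bat: left child of cod (depth 4)
hog: right child of hen (depth 4)
dog: right child of cow (depth 5)
cat: right child of bat (depth 5)
ram: left child of yak (depth 4)

Path to ram: ape → gnu → koi → yak → ram
Path to cod: ape → gnu → eel → cod
The paths share a prefix ending at gnu, then split left and right.

gnu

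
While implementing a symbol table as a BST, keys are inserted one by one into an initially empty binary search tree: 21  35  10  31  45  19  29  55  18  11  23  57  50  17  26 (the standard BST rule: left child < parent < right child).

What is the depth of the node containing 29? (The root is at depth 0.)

3

Resulting structure (node: left, right):
  21: L=10, R=35
  35: L=31, R=45
  10: L=–, R=19
  31: L=29, R=–
  45: L=–, R=55
  19: L=18, R=–
  29: L=23, R=–
  55: L=50, R=57
  18: L=11, R=–
  11: L=–, R=17
  23: L=–, R=26
  57: L=–, R=–
  50: L=–, R=–
  17: L=–, R=–
  26: L=–, R=–

Path to 29: 21 → 35 → 31 → 29, which is 3 edges.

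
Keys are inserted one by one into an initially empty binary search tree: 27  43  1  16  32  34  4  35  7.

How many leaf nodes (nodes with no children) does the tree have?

Resulting structure (node: left, right):
  27: L=1, R=43
  43: L=32, R=–
  1: L=–, R=16
  16: L=4, R=–
  32: L=–, R=34
  34: L=–, R=35
  4: L=–, R=7
  35: L=–, R=–
  7: L=–, R=–

Leaves: 7, 35 — 2 in total.

2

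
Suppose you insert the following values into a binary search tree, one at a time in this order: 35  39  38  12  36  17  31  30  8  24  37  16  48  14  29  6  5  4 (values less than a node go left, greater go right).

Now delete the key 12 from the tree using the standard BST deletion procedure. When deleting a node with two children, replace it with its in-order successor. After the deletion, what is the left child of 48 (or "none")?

none

Insert 35: tree is empty, so 35 becomes the root.
Insert 39: 39 > 35 → go right. Place as right child of 35.
Insert 38: 38 > 35 → go right; 38 < 39 → go left. Place as left child of 39.
Insert 12: 12 < 35 → go left. Place as left child of 35.
Insert 36: 36 > 35 → go right; 36 < 39 → go left; 36 < 38 → go left. Place as left child of 38.
Insert 17: 17 < 35 → go left; 17 > 12 → go right. Place as right child of 12.
Insert 31: 31 < 35 → go left; 31 > 12 → go right; 31 > 17 → go right. Place as right child of 17.
Insert 30: 30 < 35 → go left; 30 > 12 → go right; 30 > 17 → go right; 30 < 31 → go left. Place as left child of 31.
Insert 8: 8 < 35 → go left; 8 < 12 → go left. Place as left child of 12.
Insert 24: 24 < 35 → go left; 24 > 12 → go right; 24 > 17 → go right; 24 < 31 → go left; 24 < 30 → go left. Place as left child of 30.
Insert 37: 37 > 35 → go right; 37 < 39 → go left; 37 < 38 → go left; 37 > 36 → go right. Place as right child of 36.
Insert 16: 16 < 35 → go left; 16 > 12 → go right; 16 < 17 → go left. Place as left child of 17.
Insert 48: 48 > 35 → go right; 48 > 39 → go right. Place as right child of 39.
Insert 14: 14 < 35 → go left; 14 > 12 → go right; 14 < 17 → go left; 14 < 16 → go left. Place as left child of 16.
Insert 29: 29 < 35 → go left; 29 > 12 → go right; 29 > 17 → go right; 29 < 31 → go left; 29 < 30 → go left; 29 > 24 → go right. Place as right child of 24.
Insert 6: 6 < 35 → go left; 6 < 12 → go left; 6 < 8 → go left. Place as left child of 8.
Insert 5: 5 < 35 → go left; 5 < 12 → go left; 5 < 8 → go left; 5 < 6 → go left. Place as left child of 6.
Insert 4: 4 < 35 → go left; 4 < 12 → go left; 4 < 8 → go left; 4 < 6 → go left; 4 < 5 → go left. Place as left child of 5.

Delete 12 (two children — replace with in-order successor).
After deletion, 48's left child: none.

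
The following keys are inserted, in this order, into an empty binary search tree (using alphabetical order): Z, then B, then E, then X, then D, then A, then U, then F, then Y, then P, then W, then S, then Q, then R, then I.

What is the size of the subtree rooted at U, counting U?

Z: root
B: left child of Z (depth 1)
E: right child of B (depth 2)
X: right child of E (depth 3)
D: left child of E (depth 3)
A: left child of B (depth 2)
U: left child of X (depth 4)
F: left child of U (depth 5)
Y: right child of X (depth 4)
P: right child of F (depth 6)
W: right child of U (depth 5)
S: right child of P (depth 7)
Q: left child of S (depth 8)
R: right child of Q (depth 9)
I: left child of P (depth 7)

Subtree rooted at U contains: U, F, P, I, S, Q, R, W — 8 nodes.

8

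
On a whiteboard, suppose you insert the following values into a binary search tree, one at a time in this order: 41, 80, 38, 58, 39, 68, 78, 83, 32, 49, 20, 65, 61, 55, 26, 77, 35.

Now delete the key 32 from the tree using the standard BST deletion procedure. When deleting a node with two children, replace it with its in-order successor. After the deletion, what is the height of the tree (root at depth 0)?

41: root
80: right child of 41 (depth 1)
38: left child of 41 (depth 1)
58: left child of 80 (depth 2)
39: right child of 38 (depth 2)
68: right child of 58 (depth 3)
78: right child of 68 (depth 4)
83: right child of 80 (depth 2)
32: left child of 38 (depth 2)
49: left child of 58 (depth 3)
20: left child of 32 (depth 3)
65: left child of 68 (depth 4)
61: left child of 65 (depth 5)
55: right child of 49 (depth 4)
26: right child of 20 (depth 4)
77: left child of 78 (depth 5)
35: right child of 32 (depth 3)

Delete 32 (two children — replace with in-order successor).
After deletion, deepest node is 61 at depth 5.

5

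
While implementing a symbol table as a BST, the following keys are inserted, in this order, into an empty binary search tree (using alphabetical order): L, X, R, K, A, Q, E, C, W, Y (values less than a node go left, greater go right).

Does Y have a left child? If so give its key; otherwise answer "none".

L: root
X: right child of L (depth 1)
R: left child of X (depth 2)
K: left child of L (depth 1)
A: left child of K (depth 2)
Q: left child of R (depth 3)
E: right child of A (depth 3)
C: left child of E (depth 4)
W: right child of R (depth 3)
Y: right child of X (depth 2)

none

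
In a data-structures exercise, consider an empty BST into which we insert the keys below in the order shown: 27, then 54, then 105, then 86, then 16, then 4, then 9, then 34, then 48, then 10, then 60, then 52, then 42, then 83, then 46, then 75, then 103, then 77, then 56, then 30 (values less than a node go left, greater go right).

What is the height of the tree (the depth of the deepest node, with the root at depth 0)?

Insert 27: tree is empty, so 27 becomes the root.
Insert 54: 54 > 27 → go right. Place as right child of 27.
Insert 105: 105 > 27 → go right; 105 > 54 → go right. Place as right child of 54.
Insert 86: 86 > 27 → go right; 86 > 54 → go right; 86 < 105 → go left. Place as left child of 105.
Insert 16: 16 < 27 → go left. Place as left child of 27.
Insert 4: 4 < 27 → go left; 4 < 16 → go left. Place as left child of 16.
Insert 9: 9 < 27 → go left; 9 < 16 → go left; 9 > 4 → go right. Place as right child of 4.
Insert 34: 34 > 27 → go right; 34 < 54 → go left. Place as left child of 54.
Insert 48: 48 > 27 → go right; 48 < 54 → go left; 48 > 34 → go right. Place as right child of 34.
Insert 10: 10 < 27 → go left; 10 < 16 → go left; 10 > 4 → go right; 10 > 9 → go right. Place as right child of 9.
Insert 60: 60 > 27 → go right; 60 > 54 → go right; 60 < 105 → go left; 60 < 86 → go left. Place as left child of 86.
Insert 52: 52 > 27 → go right; 52 < 54 → go left; 52 > 34 → go right; 52 > 48 → go right. Place as right child of 48.
Insert 42: 42 > 27 → go right; 42 < 54 → go left; 42 > 34 → go right; 42 < 48 → go left. Place as left child of 48.
Insert 83: 83 > 27 → go right; 83 > 54 → go right; 83 < 105 → go left; 83 < 86 → go left; 83 > 60 → go right. Place as right child of 60.
Insert 46: 46 > 27 → go right; 46 < 54 → go left; 46 > 34 → go right; 46 < 48 → go left; 46 > 42 → go right. Place as right child of 42.
Insert 75: 75 > 27 → go right; 75 > 54 → go right; 75 < 105 → go left; 75 < 86 → go left; 75 > 60 → go right; 75 < 83 → go left. Place as left child of 83.
Insert 103: 103 > 27 → go right; 103 > 54 → go right; 103 < 105 → go left; 103 > 86 → go right. Place as right child of 86.
Insert 77: 77 > 27 → go right; 77 > 54 → go right; 77 < 105 → go left; 77 < 86 → go left; 77 > 60 → go right; 77 < 83 → go left; 77 > 75 → go right. Place as right child of 75.
Insert 56: 56 > 27 → go right; 56 > 54 → go right; 56 < 105 → go left; 56 < 86 → go left; 56 < 60 → go left. Place as left child of 60.
Insert 30: 30 > 27 → go right; 30 < 54 → go left; 30 < 34 → go left. Place as left child of 34.

The deepest node is 77 at depth 7.

7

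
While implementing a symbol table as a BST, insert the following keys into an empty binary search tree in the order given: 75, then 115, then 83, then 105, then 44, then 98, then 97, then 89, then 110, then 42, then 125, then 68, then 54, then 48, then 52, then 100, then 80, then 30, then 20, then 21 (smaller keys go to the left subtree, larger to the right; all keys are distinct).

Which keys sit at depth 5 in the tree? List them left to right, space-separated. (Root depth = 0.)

Insert 75: tree is empty, so 75 becomes the root.
Insert 115: 115 > 75 → go right. Place as right child of 75.
Insert 83: 83 > 75 → go right; 83 < 115 → go left. Place as left child of 115.
Insert 105: 105 > 75 → go right; 105 < 115 → go left; 105 > 83 → go right. Place as right child of 83.
Insert 44: 44 < 75 → go left. Place as left child of 75.
Insert 98: 98 > 75 → go right; 98 < 115 → go left; 98 > 83 → go right; 98 < 105 → go left. Place as left child of 105.
Insert 97: 97 > 75 → go right; 97 < 115 → go left; 97 > 83 → go right; 97 < 105 → go left; 97 < 98 → go left. Place as left child of 98.
Insert 89: 89 > 75 → go right; 89 < 115 → go left; 89 > 83 → go right; 89 < 105 → go left; 89 < 98 → go left; 89 < 97 → go left. Place as left child of 97.
Insert 110: 110 > 75 → go right; 110 < 115 → go left; 110 > 83 → go right; 110 > 105 → go right. Place as right child of 105.
Insert 42: 42 < 75 → go left; 42 < 44 → go left. Place as left child of 44.
Insert 125: 125 > 75 → go right; 125 > 115 → go right. Place as right child of 115.
Insert 68: 68 < 75 → go left; 68 > 44 → go right. Place as right child of 44.
Insert 54: 54 < 75 → go left; 54 > 44 → go right; 54 < 68 → go left. Place as left child of 68.
Insert 48: 48 < 75 → go left; 48 > 44 → go right; 48 < 68 → go left; 48 < 54 → go left. Place as left child of 54.
Insert 52: 52 < 75 → go left; 52 > 44 → go right; 52 < 68 → go left; 52 < 54 → go left; 52 > 48 → go right. Place as right child of 48.
Insert 100: 100 > 75 → go right; 100 < 115 → go left; 100 > 83 → go right; 100 < 105 → go left; 100 > 98 → go right. Place as right child of 98.
Insert 80: 80 > 75 → go right; 80 < 115 → go left; 80 < 83 → go left. Place as left child of 83.
Insert 30: 30 < 75 → go left; 30 < 44 → go left; 30 < 42 → go left. Place as left child of 42.
Insert 20: 20 < 75 → go left; 20 < 44 → go left; 20 < 42 → go left; 20 < 30 → go left. Place as left child of 30.
Insert 21: 21 < 75 → go left; 21 < 44 → go left; 21 < 42 → go left; 21 < 30 → go left; 21 > 20 → go right. Place as right child of 20.

21 52 97 100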